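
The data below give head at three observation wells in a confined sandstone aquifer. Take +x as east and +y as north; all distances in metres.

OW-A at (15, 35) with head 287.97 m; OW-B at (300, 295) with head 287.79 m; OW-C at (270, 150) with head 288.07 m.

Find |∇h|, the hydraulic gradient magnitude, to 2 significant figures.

0.0026

Taking OW-A as reference: OW-B−OW-A = (285, 260, -0.18); OW-C−OW-A = (255, 115, +0.10).
Solve a·Δx + b·Δy = Δh: det = 285·115 − 255·260 = -33525.
∂h/∂x = [(-0.18)·115 − (+0.10)·260] / -33525 = +0.001393
∂h/∂y = [285·(+0.10) − 255·(-0.18)] / -33525 = -0.002219
|∇h| = √(0.001393² + -0.002219²) = 0.00262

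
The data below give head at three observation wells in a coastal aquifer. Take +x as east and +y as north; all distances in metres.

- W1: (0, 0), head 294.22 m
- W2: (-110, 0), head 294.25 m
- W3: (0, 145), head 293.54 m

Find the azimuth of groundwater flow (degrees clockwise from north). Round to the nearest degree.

∂h/∂x = (294.25 − 294.22) / (-110 − 0) = -0.0002727
∂h/∂y = (293.54 − 294.22) / (145 − 0) = -0.004690
Flow direction (−∇h) has components (+0.0002727 E, +0.004690 N).
Azimuth = atan2(E, N) = atan2(+0.0002727, +0.004690) = 3.3° ≈ 003°.

003°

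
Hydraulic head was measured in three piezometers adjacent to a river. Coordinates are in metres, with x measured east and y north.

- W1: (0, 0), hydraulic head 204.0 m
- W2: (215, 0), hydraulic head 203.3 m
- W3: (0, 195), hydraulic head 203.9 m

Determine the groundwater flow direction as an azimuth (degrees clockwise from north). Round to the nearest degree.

081°

∂h/∂x = (203.3 − 204.0) / (215 − 0) = -0.003256
∂h/∂y = (203.9 − 204.0) / (195 − 0) = -0.0005128
Flow direction (−∇h) has components (+0.003256 E, +0.0005128 N).
Azimuth = atan2(E, N) = atan2(+0.003256, +0.0005128) = 81.0° ≈ 081°.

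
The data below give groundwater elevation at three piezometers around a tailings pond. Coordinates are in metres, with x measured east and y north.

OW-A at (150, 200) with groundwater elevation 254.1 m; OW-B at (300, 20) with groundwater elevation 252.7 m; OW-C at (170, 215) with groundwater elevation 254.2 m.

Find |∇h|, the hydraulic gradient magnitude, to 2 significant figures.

Taking OW-A as reference: OW-B−OW-A = (150, -180, -1.4); OW-C−OW-A = (20, 15, +0.1).
Solve a·Δx + b·Δy = Δh: det = 150·15 − 20·(-180) = 5850.
∂h/∂x = [(-1.4)·15 − (+0.1)·(-180)] / 5850 = -0.0005128
∂h/∂y = [150·(+0.1) − 20·(-1.4)] / 5850 = +0.007350
|∇h| = √(-0.0005128² + 0.007350²) = 0.007368

0.0074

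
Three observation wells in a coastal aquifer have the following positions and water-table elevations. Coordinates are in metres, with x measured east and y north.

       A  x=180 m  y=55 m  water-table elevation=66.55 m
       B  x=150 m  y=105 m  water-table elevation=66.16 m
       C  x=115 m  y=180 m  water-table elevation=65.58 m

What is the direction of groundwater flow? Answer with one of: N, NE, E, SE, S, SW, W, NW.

Taking A as reference: B−A = (-30, 50, -0.39); C−A = (-65, 125, -0.97).
Solve a·Δx + b·Δy = Δh: det = (-30)·125 − (-65)·50 = -500.
∂h/∂x = [(-0.39)·125 − (-0.97)·50] / -500 = +0.0005000
∂h/∂y = [(-30)·(-0.97) − (-65)·(-0.39)] / -500 = -0.007500
Flow = −∇h = (-0.0005000 east, +0.007500 north), which points north.

N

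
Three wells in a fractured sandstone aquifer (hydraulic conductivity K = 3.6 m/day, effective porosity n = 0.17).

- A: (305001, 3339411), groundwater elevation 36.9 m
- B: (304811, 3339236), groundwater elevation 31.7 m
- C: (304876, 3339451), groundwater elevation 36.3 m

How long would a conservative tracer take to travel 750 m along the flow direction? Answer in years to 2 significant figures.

Taking A as reference: B−A = (-190, -175, -5.2); C−A = (-125, 40, -0.6).
Determinant of the coordinate differences = (-190)·40 − (-125)·(-175) = -29475.
∂h/∂x = [(-5.2)·40 − (-0.6)·(-175)] / -29475 = +0.01062
∂h/∂y = [(-190)·(-0.6) − (-125)·(-5.2)] / -29475 = +0.01818
|∇h| = √(0.01062² + 0.01818²) = 0.02105
Seepage velocity v = K·i/n = 3.6 × 0.02105 / 0.17 = 0.4458 m/day.
t = 750 / 0.4458 = 1682 days = 4.61 years.

4.6 years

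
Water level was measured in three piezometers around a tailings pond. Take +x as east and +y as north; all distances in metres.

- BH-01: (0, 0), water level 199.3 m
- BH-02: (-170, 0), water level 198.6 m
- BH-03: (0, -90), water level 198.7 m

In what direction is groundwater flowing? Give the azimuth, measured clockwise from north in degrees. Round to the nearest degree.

∂h/∂x = (198.6 − 199.3) / (-170 − 0) = +0.004118
∂h/∂y = (198.7 − 199.3) / (-90 − 0) = +0.006667
Flow direction (−∇h) has components (-0.004118 E, -0.006667 N).
Azimuth = atan2(E, N) = atan2(-0.004118, -0.006667) = 211.7° ≈ 212°.

212°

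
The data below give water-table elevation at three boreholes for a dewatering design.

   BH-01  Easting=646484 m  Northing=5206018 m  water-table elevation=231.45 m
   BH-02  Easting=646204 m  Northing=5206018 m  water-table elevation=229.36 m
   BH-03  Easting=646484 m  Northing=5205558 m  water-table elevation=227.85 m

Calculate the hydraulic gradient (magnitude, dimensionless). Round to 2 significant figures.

0.011

∂h/∂x = (229.36 − 231.45) / (646204 − 646484) = +0.007464
∂h/∂y = (227.85 − 231.45) / (5205558 − 5206018) = +0.007826
|∇h| = √(0.007464² + 0.007826²) = 0.01081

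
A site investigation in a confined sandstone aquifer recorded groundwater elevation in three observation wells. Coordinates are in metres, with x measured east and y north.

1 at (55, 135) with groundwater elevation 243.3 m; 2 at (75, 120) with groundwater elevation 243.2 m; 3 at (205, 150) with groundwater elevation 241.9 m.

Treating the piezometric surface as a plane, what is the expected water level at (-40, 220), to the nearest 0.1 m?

Three-point gradient (reference 1): Δ to 2 = (20, -15, -0.1), Δ to 3 = (150, 15, -1.4).
∂h/∂x = -0.008824, ∂h/∂y = -0.005098 (det = 2550).
h(-40, 220) = 243.3 + (-0.008824)·(-95) + (-0.005098)·(85) = 243.3 +0.838 -0.433 = 243.705 m.

243.7 m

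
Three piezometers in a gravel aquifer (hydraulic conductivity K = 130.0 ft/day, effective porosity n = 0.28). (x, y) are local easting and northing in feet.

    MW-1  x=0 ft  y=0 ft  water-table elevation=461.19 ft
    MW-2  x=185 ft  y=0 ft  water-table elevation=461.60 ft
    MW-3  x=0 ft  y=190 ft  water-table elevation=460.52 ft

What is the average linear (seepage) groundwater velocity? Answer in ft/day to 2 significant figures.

∂h/∂x = (461.60 − 461.19) / (185 − 0) = +0.002216
∂h/∂y = (460.52 − 461.19) / (190 − 0) = -0.003526
|∇h| = √(0.002216² + -0.003526²) = 0.004165
Seepage velocity v = K·i/n = 130.0 × 0.004165 / 0.28 = 1.934 ft/day.

1.9 ft/day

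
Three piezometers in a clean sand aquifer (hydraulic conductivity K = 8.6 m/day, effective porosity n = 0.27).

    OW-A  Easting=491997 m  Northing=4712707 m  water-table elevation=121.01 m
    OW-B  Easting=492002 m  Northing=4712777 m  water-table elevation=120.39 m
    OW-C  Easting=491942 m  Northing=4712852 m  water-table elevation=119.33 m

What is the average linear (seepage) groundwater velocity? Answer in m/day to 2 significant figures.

0.35 m/day

Differences from OW-A: to OW-B (Δx, Δy, Δh) = (5, 70, -0.62); to OW-C = (-55, 145, -1.68).
Determinant of the coordinate differences = 5·145 − (-55)·70 = 4575.
∂h/∂x = [(-0.62)·145 − (-1.68)·70] / 4575 = +0.006055
∂h/∂y = [5·(-1.68) − (-55)·(-0.62)] / 4575 = -0.009290
|∇h| = √(0.006055² + -0.009290²) = 0.01109
Seepage velocity v = K·i/n = 8.6 × 0.01109 / 0.27 = 0.3532 m/day.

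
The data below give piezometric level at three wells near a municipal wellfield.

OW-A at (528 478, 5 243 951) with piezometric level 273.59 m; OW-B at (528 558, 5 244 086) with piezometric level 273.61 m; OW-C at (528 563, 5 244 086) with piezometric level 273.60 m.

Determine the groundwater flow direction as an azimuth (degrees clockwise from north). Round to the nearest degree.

124°

With h = a·x + b·y + c and OW-A as origin, the differences give:
  80·a + 135·b = +0.02
  85·a + 135·b = +0.01
Eliminate b (×135 and ×135, subtract): -675·a = 1.350 → a = ∂h/∂x = -0.002000
Back-substitute: b = ∂h/∂y = +0.001333.
Flow direction (−∇h) has components (+0.002000 E, -0.001333 N).
Azimuth = atan2(E, N) = atan2(+0.002000, -0.001333) = 123.7° ≈ 124°.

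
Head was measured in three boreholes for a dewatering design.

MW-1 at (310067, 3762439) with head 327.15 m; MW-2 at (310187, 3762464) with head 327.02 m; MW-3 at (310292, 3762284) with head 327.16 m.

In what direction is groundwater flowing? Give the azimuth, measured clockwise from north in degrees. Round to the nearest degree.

033°

Three-point gradient (reference MW-1): Δ to MW-2 = (120, 25, -0.13), Δ to MW-3 = (225, -155, +0.01).
∂h/∂x = -0.0008215, ∂h/∂y = -0.001257 (det = -24225).
Flow direction (−∇h) has components (+0.0008215 E, +0.001257 N).
Azimuth = atan2(E, N) = atan2(+0.0008215, +0.001257) = 33.2° ≈ 033°.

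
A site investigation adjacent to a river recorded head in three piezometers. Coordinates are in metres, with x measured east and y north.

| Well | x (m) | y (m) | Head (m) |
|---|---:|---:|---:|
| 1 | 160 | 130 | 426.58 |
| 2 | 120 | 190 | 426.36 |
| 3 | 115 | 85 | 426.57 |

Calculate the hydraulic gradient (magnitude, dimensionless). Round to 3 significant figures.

Differences from 1: to 2 (Δx, Δy, Δh) = (-40, 60, -0.22); to 3 = (-45, -45, -0.01).
Solve a·Δx + b·Δy = Δh: det = (-40)·(-45) − (-45)·60 = 4500.
∂h/∂x = [(-0.22)·(-45) − (-0.01)·60] / 4500 = +0.002333
∂h/∂y = [(-40)·(-0.01) − (-45)·(-0.22)] / 4500 = -0.002111
|∇h| = √(0.002333² + -0.002111²) = 0.003146

0.00315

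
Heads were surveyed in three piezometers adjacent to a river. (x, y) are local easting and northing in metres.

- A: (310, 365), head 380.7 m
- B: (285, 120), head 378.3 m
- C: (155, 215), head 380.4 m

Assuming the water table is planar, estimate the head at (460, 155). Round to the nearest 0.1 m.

377.2 m

Taking A as reference: B−A = (-25, -245, -2.4); C−A = (-155, -150, -0.3).
Solve a·Δx + b·Δy = Δh: det = (-25)·(-150) − (-155)·(-245) = -34225.
∂h/∂x = [(-2.4)·(-150) − (-0.3)·(-245)] / -34225 = -0.008371
∂h/∂y = [(-25)·(-0.3) − (-155)·(-2.4)] / -34225 = +0.01065
h(460, 155) = 380.7 + (-0.008371)·(150) + (+0.01065)·(-210) = 380.7 -1.256 -2.237 = 377.208 m.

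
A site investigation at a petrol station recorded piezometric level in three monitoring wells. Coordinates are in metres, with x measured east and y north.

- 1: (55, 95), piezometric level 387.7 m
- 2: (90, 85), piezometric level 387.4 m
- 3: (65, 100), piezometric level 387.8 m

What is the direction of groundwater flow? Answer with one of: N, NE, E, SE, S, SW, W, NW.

S

With h = a·x + b·y + c and 1 as origin, the differences give:
  35·a + (-10)·b = -0.3
  10·a + 5·b = +0.1
Eliminate b (×5 and ×(-10), subtract): 275·a = -0.50 → a = ∂h/∂x = -0.001818
Back-substitute: b = ∂h/∂y = +0.02364.
Flow = −∇h = (+0.001818 east, -0.02364 north), which points south.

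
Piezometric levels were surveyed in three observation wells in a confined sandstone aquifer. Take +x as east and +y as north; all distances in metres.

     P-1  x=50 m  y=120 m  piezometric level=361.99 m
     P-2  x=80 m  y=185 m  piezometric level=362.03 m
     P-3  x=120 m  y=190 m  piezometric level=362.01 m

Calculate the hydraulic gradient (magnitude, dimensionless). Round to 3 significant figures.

Taking P-1 as reference: P-2−P-1 = (30, 65, +0.04); P-3−P-1 = (70, 70, +0.02).
Solve a·Δx + b·Δy = Δh: det = 30·70 − 70·65 = -2450.
∂h/∂x = [(+0.04)·70 − (+0.02)·65] / -2450 = -0.0006122
∂h/∂y = [30·(+0.02) − 70·(+0.04)] / -2450 = +0.0008980
|∇h| = √(-0.0006122² + 0.0008980²) = 0.001087

0.00109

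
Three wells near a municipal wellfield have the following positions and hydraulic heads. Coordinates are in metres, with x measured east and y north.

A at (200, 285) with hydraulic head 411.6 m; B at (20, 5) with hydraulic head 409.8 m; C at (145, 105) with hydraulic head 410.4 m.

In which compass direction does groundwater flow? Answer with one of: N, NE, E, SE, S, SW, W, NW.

S

With h = a·x + b·y + c and A as origin, the differences give:
  (-180)·a + (-280)·b = -1.8
  (-55)·a + (-180)·b = -1.2
Eliminate b (×(-180) and ×(-280), subtract): 17000·a = -12.00 → a = ∂h/∂x = -0.0007059
Back-substitute: b = ∂h/∂y = +0.006882.
Flow = −∇h = (+0.0007059 east, -0.006882 north), which points south.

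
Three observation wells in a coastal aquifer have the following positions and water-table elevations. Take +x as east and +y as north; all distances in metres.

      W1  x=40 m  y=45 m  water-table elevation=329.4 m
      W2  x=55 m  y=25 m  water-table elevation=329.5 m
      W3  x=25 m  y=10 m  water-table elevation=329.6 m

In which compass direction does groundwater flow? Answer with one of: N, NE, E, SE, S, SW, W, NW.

With h = a·x + b·y + c and W1 as origin, the differences give:
  15·a + (-20)·b = +0.1
  (-15)·a + (-35)·b = +0.2
Eliminate b (×(-35) and ×(-20), subtract): -825·a = 0.50 → a = ∂h/∂x = -0.0006061
Back-substitute: b = ∂h/∂y = -0.005455.
Flow = −∇h = (+0.0006061 east, +0.005455 north), which points north.

N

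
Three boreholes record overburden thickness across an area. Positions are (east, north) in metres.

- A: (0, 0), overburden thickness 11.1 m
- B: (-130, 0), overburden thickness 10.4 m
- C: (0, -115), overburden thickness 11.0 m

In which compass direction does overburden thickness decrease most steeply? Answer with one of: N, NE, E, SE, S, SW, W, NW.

W

∂d/∂x = (10.4 − 11.1) / (-130 − 0) = +0.005385
∂d/∂y = (11.0 − 11.1) / (-115 − 0) = +0.0008696
Steepest decrease is along −∇f = (-0.005385 E, -0.0008696 N) → west.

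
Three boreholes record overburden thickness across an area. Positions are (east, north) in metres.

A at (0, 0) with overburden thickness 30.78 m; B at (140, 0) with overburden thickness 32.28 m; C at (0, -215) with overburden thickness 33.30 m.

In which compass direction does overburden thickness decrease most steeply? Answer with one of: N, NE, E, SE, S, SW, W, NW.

∂d/∂x = (32.28 − 30.78) / (140 − 0) = +0.01071
∂d/∂y = (33.30 − 30.78) / (-215 − 0) = -0.01172
Steepest decrease is along −∇f = (-0.01071 E, +0.01172 N) → northwest.

NW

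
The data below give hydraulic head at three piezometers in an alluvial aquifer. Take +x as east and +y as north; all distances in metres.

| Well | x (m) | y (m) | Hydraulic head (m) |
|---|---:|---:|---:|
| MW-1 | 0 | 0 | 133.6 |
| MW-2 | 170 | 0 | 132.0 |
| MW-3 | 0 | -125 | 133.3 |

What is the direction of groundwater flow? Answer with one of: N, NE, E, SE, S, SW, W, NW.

∂h/∂x = (132.0 − 133.6) / (170 − 0) = -0.009412
∂h/∂y = (133.3 − 133.6) / (-125 − 0) = +0.002400
Flow = −∇h = (+0.009412 east, -0.002400 north), which points east.

E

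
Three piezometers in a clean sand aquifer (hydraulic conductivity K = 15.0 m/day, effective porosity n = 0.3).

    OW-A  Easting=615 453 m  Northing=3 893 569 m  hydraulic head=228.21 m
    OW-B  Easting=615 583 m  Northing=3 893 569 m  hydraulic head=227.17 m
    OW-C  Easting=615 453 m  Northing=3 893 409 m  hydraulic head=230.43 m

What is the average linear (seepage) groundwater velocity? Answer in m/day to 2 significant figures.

∂h/∂x = (227.17 − 228.21) / (615583 − 615453) = -0.008000
∂h/∂y = (230.43 − 228.21) / (3893409 − 3893569) = -0.01387
|∇h| = √(-0.008000² + -0.01387²) = 0.01601
Seepage velocity v = K·i/n = 15.0 × 0.01601 / 0.3 = 0.8005 m/day.

0.80 m/day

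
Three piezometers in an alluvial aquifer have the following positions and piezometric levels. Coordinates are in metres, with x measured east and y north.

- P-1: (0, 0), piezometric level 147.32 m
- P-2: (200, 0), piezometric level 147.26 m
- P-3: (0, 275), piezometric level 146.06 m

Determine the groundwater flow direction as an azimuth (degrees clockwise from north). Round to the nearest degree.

004°

∂h/∂x = (147.26 − 147.32) / (200 − 0) = -0.0003000
∂h/∂y = (146.06 − 147.32) / (275 − 0) = -0.004582
Flow direction (−∇h) has components (+0.0003000 E, +0.004582 N).
Azimuth = atan2(E, N) = atan2(+0.0003000, +0.004582) = 3.7° ≈ 004°.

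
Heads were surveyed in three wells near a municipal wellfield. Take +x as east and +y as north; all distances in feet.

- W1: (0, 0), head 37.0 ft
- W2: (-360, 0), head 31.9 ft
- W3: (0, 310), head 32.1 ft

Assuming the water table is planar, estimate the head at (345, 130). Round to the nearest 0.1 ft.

∂h/∂x = (31.9 − 37.0) / (-360 − 0) = +0.01417
∂h/∂y = (32.1 − 37.0) / (310 − 0) = -0.01581
h(345, 130) = 37.0 + (+0.01417)·(345) + (-0.01581)·(130) = 37.0 +4.888 -2.055 = 39.833 ft.

39.8 ft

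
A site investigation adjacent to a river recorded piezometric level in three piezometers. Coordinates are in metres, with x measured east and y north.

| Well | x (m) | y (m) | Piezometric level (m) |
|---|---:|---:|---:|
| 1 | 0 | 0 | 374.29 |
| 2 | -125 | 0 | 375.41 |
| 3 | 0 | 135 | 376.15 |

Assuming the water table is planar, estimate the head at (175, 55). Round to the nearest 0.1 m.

∂h/∂x = (375.41 − 374.29) / (-125 − 0) = -0.008960
∂h/∂y = (376.15 − 374.29) / (135 − 0) = +0.01378
h(175, 55) = 374.29 + (-0.008960)·(175) + (+0.01378)·(55) = 374.29 -1.568 +0.758 = 373.480 m.

373.5 m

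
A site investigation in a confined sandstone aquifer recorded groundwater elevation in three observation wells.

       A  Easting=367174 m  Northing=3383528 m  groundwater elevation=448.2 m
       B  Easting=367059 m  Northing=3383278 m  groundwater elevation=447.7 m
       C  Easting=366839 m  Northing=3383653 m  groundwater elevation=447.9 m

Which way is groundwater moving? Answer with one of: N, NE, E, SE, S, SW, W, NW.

SW

Differences from A: to B (Δx, Δy, Δh) = (-115, -250, -0.5); to C = (-335, 125, -0.3).
Determinant of the coordinate differences = (-115)·125 − (-335)·(-250) = -98125.
∂h/∂x = [(-0.5)·125 − (-0.3)·(-250)] / -98125 = +0.001401
∂h/∂y = [(-115)·(-0.3) − (-335)·(-0.5)] / -98125 = +0.001355
Flow = −∇h = (-0.001401 east, -0.001355 north), which points southwest.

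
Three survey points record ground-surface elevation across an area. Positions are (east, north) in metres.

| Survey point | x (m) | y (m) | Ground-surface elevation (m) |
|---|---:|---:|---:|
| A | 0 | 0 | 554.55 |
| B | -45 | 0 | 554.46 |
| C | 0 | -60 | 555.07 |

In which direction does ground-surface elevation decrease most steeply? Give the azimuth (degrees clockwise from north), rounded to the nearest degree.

∂z/∂x = (554.46 − 554.55) / (-45 − 0) = +0.002000
∂z/∂y = (555.07 − 554.55) / (-60 − 0) = -0.008667
Steepest decrease is along −∇f: components (-0.002000 E, +0.008667 N).
Azimuth = atan2(-0.002000, +0.008667) = 347.0° ≈ 347°.

347°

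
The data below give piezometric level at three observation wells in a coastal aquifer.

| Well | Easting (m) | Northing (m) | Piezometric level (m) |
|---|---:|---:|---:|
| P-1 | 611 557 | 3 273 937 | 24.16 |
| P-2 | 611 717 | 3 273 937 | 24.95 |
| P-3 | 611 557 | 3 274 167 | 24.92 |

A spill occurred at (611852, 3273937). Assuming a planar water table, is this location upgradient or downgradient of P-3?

∂h/∂x = (24.95 − 24.16) / (611717 − 611557) = +0.004937
∂h/∂y = (24.92 − 24.16) / (3274167 − 3273937) = +0.003304
Head at (611852, 3273937) = 24.16 + (+0.004937)·(295) + (+0.003304)·(0) = 25.62 m.
That is higher than the 24.92 m at P-3, so the point is upgradient.

upgradient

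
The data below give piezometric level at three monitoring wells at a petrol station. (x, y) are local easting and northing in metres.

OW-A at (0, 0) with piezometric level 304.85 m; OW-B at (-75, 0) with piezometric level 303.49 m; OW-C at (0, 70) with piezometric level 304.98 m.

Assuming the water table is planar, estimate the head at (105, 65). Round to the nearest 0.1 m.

306.9 m

∂h/∂x = (303.49 − 304.85) / (-75 − 0) = +0.01813
∂h/∂y = (304.98 − 304.85) / (70 − 0) = +0.001857
h(105, 65) = 304.85 + (+0.01813)·(105) + (+0.001857)·(65) = 304.85 +1.904 +0.121 = 306.875 m.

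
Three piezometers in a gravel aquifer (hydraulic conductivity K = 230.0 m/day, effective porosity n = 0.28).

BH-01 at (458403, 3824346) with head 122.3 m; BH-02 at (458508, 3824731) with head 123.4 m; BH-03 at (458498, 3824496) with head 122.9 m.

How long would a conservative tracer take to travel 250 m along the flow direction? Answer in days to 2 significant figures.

Differences from BH-01: to BH-02 (Δx, Δy, Δh) = (105, 385, +1.1); to BH-03 = (95, 150, +0.6).
Solve a·Δx + b·Δy = Δh: det = 105·150 − 95·385 = -20825.
∂h/∂x = [(+1.1)·150 − (+0.6)·385] / -20825 = +0.003169
∂h/∂y = [105·(+0.6) − 95·(+1.1)] / -20825 = +0.001993
|∇h| = √(0.003169² + 0.001993²) = 0.003744
Seepage velocity v = K·i/n = 230.0 × 0.003744 / 0.28 = 3.075 m/day.
t = 250 / 3.075 = 81.3 days.

81 days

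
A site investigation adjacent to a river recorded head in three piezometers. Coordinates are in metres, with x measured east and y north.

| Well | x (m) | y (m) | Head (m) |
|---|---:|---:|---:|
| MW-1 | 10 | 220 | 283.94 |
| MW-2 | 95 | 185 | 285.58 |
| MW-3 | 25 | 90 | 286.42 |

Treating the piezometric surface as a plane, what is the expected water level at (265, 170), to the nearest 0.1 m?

287.9 m

Taking MW-1 as reference: MW-2−MW-1 = (85, -35, +1.64); MW-3−MW-1 = (15, -130, +2.48).
Determinant of the coordinate differences = 85·(-130) − 15·(-35) = -10525.
∂h/∂x = [(+1.64)·(-130) − (+2.48)·(-35)] / -10525 = +0.01201
∂h/∂y = [85·(+2.48) − 15·(+1.64)] / -10525 = -0.01769
h(265, 170) = 283.94 + (+0.01201)·(255) + (-0.01769)·(-50) = 283.94 +3.062 +0.885 = 287.887 m.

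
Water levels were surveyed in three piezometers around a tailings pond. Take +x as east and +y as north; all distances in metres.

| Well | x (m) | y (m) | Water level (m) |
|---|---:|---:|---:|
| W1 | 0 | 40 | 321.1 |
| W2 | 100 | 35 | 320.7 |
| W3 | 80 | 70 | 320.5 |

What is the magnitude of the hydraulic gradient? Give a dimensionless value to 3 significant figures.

With h = a·x + b·y + c and W1 as origin, the differences give:
  100·a + (-5)·b = -0.4
  80·a + 30·b = -0.6
Eliminate b (×30 and ×(-5), subtract): 3400·a = -15.00 → a = ∂h/∂x = -0.004412
Back-substitute: b = ∂h/∂y = -0.008235.
|∇h| = √(-0.004412² + -0.008235²) = 0.009342

0.00934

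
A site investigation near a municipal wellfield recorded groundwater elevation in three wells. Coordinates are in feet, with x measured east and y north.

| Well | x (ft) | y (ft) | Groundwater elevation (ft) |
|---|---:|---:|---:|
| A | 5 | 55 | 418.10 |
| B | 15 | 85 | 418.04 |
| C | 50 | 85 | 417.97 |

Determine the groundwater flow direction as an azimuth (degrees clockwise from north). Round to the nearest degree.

056°

Three-point gradient (reference A): Δ to B = (10, 30, -0.06), Δ to C = (45, 30, -0.13).
∂h/∂x = -0.002000, ∂h/∂y = -0.001333 (det = -1050).
Flow direction (−∇h) has components (+0.002000 E, +0.001333 N).
Azimuth = atan2(E, N) = atan2(+0.002000, +0.001333) = 56.3° ≈ 056°.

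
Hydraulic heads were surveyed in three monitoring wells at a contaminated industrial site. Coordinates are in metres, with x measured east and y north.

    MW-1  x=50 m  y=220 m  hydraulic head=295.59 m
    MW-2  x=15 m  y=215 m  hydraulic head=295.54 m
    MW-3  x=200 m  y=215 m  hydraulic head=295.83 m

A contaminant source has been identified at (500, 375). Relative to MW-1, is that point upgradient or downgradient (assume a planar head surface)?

Taking MW-1 as reference: MW-2−MW-1 = (-35, -5, -0.05); MW-3−MW-1 = (150, -5, +0.24).
Solve a·Δx + b·Δy = Δh: det = (-35)·(-5) − 150·(-5) = 925.
∂h/∂x = [(-0.05)·(-5) − (+0.24)·(-5)] / 925 = +0.001568
∂h/∂y = [(-35)·(+0.24) − 150·(-0.05)] / 925 = -0.0009730
Head at (500, 375) = 295.59 + (+0.001568)·(450) + (-0.0009730)·(155) = 296.14 m.
That is higher than the 295.59 m at MW-1, so the point is upgradient.

upgradient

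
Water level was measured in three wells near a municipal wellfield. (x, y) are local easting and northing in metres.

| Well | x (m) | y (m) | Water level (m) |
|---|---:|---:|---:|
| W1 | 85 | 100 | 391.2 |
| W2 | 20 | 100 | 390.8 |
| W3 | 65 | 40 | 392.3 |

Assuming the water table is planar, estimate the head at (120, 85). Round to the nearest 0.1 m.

391.7 m

With h = a·x + b·y + c and W1 as origin, the differences give:
  (-65)·a + 0·b = -0.4
  (-20)·a + (-60)·b = +1.1
Eliminate b (×(-60) and ×0, subtract): 3900·a = 24.00 → a = ∂h/∂x = +0.006154
Back-substitute: b = ∂h/∂y = -0.02038.
h(120, 85) = 391.2 + (+0.006154)·(35) + (-0.02038)·(-15) = 391.2 +0.215 +0.306 = 391.721 m.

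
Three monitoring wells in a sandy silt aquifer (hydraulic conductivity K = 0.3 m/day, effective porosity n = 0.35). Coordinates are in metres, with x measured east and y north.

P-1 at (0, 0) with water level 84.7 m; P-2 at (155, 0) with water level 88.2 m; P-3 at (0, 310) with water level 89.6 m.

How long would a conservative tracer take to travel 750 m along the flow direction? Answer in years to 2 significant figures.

87 years

∂h/∂x = (88.2 − 84.7) / (155 − 0) = +0.02258
∂h/∂y = (89.6 − 84.7) / (310 − 0) = +0.01581
|∇h| = √(0.02258² + 0.01581²) = 0.02756
Seepage velocity v = K·i/n = 0.3 × 0.02756 / 0.35 = 0.02362 m/day.
t = 750 / 0.02362 = 3.175e+04 days = 86.9 years.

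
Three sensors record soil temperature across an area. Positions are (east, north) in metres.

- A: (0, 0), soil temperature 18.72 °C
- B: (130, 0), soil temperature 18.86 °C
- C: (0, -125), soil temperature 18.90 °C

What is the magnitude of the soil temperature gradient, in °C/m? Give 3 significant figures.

∂T/∂x = (18.86 − 18.72) / (130 − 0) = +0.001077
∂T/∂y = (18.90 − 18.72) / (-125 − 0) = -0.001440
|∇f| = √(0.001077² + -0.001440²) = 0.001798 °C/m

0.00180 °C/m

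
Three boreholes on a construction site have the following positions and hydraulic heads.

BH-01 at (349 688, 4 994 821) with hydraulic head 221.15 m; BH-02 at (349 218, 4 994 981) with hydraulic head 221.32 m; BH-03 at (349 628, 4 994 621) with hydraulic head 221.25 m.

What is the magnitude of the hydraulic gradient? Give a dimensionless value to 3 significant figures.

Taking BH-01 as reference: BH-02−BH-01 = (-470, 160, +0.17); BH-03−BH-01 = (-60, -200, +0.10).
Solve a·Δx + b·Δy = Δh: det = (-470)·(-200) − (-60)·160 = 103600.
∂h/∂x = [(+0.17)·(-200) − (+0.10)·160] / 103600 = -0.0004826
∂h/∂y = [(-470)·(+0.10) − (-60)·(+0.17)] / 103600 = -0.0003552
|∇h| = √(-0.0004826² + -0.0003552²) = 0.0005992

0.000599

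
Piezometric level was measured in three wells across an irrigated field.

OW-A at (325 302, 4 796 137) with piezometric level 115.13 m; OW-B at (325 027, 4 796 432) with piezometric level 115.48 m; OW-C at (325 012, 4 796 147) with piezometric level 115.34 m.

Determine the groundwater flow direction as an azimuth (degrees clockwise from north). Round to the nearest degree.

127°

With h = a·x + b·y + c and OW-A as origin, the differences give:
  (-275)·a + 295·b = +0.35
  (-290)·a + 10·b = +0.21
Eliminate b (×10 and ×295, subtract): 82800·a = -58.450 → a = ∂h/∂x = -0.0007059
Back-substitute: b = ∂h/∂y = +0.0005284.
Flow direction (−∇h) has components (+0.0007059 E, -0.0005284 N).
Azimuth = atan2(E, N) = atan2(+0.0007059, -0.0005284) = 126.8° ≈ 127°.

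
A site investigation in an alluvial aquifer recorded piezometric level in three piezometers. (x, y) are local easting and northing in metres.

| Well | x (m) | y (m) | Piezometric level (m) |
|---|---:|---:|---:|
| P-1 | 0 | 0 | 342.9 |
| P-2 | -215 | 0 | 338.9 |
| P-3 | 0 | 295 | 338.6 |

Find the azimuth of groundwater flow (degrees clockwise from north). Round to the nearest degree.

308°

∂h/∂x = (338.9 − 342.9) / (-215 − 0) = +0.01860
∂h/∂y = (338.6 − 342.9) / (295 − 0) = -0.01458
Flow direction (−∇h) has components (-0.01860 E, +0.01458 N).
Azimuth = atan2(E, N) = atan2(-0.01860, +0.01458) = 308.1° ≈ 308°.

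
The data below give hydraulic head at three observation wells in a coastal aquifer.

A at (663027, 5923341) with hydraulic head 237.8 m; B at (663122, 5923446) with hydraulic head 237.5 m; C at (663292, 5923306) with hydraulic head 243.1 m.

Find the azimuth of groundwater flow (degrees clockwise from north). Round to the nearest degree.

With h = a·x + b·y + c and A as origin, the differences give:
  95·a + 105·b = -0.3
  265·a + (-35)·b = +5.3
Eliminate b (×(-35) and ×105, subtract): -31150·a = -546.00 → a = ∂h/∂x = +0.01753
Back-substitute: b = ∂h/∂y = -0.01872.
Flow direction (−∇h) has components (-0.01753 E, +0.01872 N).
Azimuth = atan2(E, N) = atan2(-0.01753, +0.01872) = 316.9° ≈ 317°.

317°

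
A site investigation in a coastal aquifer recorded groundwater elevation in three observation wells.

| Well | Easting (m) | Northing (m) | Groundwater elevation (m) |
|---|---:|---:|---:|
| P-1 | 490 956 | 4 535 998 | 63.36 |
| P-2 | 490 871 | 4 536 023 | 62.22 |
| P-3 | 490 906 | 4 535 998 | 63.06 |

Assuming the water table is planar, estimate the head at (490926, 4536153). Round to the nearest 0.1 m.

59.3 m

With h = a·x + b·y + c and P-1 as origin, the differences give:
  (-85)·a + 25·b = -1.14
  (-50)·a + 0·b = -0.30
Eliminate b (×0 and ×25, subtract): 1250·a = 7.500 → a = ∂h/∂x = +0.006000
Back-substitute: b = ∂h/∂y = -0.02520.
h(490926, 4536153) = 63.36 + (+0.006000)·(-30) + (-0.02520)·(155) = 63.36 -0.180 -3.906 = 59.274 m.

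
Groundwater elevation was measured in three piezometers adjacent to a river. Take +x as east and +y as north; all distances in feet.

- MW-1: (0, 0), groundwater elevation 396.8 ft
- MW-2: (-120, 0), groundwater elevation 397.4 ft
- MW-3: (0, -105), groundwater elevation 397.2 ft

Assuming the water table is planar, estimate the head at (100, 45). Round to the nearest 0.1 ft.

396.1 ft

∂h/∂x = (397.4 − 396.8) / (-120 − 0) = -0.005000
∂h/∂y = (397.2 − 396.8) / (-105 − 0) = -0.003810
h(100, 45) = 396.8 + (-0.005000)·(100) + (-0.003810)·(45) = 396.8 -0.500 -0.171 = 396.129 ft.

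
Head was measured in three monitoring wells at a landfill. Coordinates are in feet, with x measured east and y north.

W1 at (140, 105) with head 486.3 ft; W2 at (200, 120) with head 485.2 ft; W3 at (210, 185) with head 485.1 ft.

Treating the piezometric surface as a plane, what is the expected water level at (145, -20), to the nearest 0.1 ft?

Three-point gradient (reference W1): Δ to W2 = (60, 15, -1.1), Δ to W3 = (70, 80, -1.2).
∂h/∂x = -0.01867, ∂h/∂y = +0.001333 (det = 3750).
h(145, -20) = 486.3 + (-0.01867)·(5) + (+0.001333)·(-125) = 486.3 -0.093 -0.167 = 486.040 ft.

486.0 ft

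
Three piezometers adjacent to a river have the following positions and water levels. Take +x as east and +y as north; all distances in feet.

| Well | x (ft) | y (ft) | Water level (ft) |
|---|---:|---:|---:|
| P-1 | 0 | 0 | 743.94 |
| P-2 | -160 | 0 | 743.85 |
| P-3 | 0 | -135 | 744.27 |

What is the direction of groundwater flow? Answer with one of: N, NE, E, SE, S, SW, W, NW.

N

∂h/∂x = (743.85 − 743.94) / (-160 − 0) = +0.0005625
∂h/∂y = (744.27 − 743.94) / (-135 − 0) = -0.002444
Flow = −∇h = (-0.0005625 east, +0.002444 north), which points north.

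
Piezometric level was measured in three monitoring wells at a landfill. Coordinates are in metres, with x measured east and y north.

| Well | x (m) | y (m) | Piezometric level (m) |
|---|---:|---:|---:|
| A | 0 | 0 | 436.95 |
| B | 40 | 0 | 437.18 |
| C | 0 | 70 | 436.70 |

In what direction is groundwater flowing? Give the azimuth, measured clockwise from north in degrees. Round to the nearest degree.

302°

∂h/∂x = (437.18 − 436.95) / (40 − 0) = +0.005750
∂h/∂y = (436.70 − 436.95) / (70 − 0) = -0.003571
Flow direction (−∇h) has components (-0.005750 E, +0.003571 N).
Azimuth = atan2(E, N) = atan2(-0.005750, +0.003571) = 301.8° ≈ 302°.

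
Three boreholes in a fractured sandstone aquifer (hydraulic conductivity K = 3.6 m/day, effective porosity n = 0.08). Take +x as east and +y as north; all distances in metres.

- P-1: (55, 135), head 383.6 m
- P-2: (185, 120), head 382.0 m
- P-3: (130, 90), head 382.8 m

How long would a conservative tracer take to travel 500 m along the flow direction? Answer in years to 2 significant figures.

2.3 years

With h = a·x + b·y + c and P-1 as origin, the differences give:
  130·a + (-15)·b = -1.6
  75·a + (-45)·b = -0.8
Eliminate b (×(-45) and ×(-15), subtract): -4725·a = 60.00 → a = ∂h/∂x = -0.01270
Back-substitute: b = ∂h/∂y = -0.003386.
|∇h| = √(-0.01270² + -0.003386²) = 0.01314
Seepage velocity v = K·i/n = 3.6 × 0.01314 / 0.08 = 0.5913 m/day.
t = 500 / 0.5913 = 845.6 days = 2.32 years.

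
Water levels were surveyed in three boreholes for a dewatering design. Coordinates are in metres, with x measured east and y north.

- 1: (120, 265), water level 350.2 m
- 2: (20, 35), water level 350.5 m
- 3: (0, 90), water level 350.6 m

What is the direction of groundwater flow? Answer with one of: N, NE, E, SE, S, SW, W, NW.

With h = a·x + b·y + c and 1 as origin, the differences give:
  (-100)·a + (-230)·b = +0.3
  (-120)·a + (-175)·b = +0.4
Eliminate b (×(-175) and ×(-230), subtract): -10100·a = 39.50 → a = ∂h/∂x = -0.003911
Back-substitute: b = ∂h/∂y = +0.0003960.
Flow = −∇h = (+0.003911 east, -0.0003960 north), which points east.

E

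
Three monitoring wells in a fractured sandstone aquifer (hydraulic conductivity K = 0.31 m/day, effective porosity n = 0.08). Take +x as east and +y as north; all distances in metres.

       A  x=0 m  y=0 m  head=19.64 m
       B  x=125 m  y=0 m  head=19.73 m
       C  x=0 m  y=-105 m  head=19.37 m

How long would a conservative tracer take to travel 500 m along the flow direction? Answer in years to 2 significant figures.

130 years

∂h/∂x = (19.73 − 19.64) / (125 − 0) = +0.0007200
∂h/∂y = (19.37 − 19.64) / (-105 − 0) = +0.002571
|∇h| = √(0.0007200² + 0.002571²) = 0.00267
Seepage velocity v = K·i/n = 0.31 × 0.00267 / 0.08 = 0.01035 m/day.
t = 500 / 0.01035 = 4.831e+04 days = 132 years.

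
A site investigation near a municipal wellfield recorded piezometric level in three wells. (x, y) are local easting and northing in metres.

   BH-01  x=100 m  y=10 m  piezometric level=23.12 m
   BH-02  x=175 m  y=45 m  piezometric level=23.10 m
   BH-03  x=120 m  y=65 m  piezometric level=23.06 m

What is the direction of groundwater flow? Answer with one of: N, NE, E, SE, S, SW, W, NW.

With h = a·x + b·y + c and BH-01 as origin, the differences give:
  75·a + 35·b = -0.02
  20·a + 55·b = -0.06
Eliminate b (×55 and ×35, subtract): 3425·a = 1.000 → a = ∂h/∂x = +0.0002920
Back-substitute: b = ∂h/∂y = -0.001197.
Flow = −∇h = (-0.0002920 east, +0.001197 north), which points north.

N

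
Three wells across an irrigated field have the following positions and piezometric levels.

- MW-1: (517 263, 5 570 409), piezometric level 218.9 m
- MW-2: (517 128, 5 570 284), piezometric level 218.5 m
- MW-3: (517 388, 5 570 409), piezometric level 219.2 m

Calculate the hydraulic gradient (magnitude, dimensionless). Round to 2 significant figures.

Taking MW-1 as reference: MW-2−MW-1 = (-135, -125, -0.4); MW-3−MW-1 = (125, 0, +0.3).
Solve a·Δx + b·Δy = Δh: det = (-135)·0 − 125·(-125) = 15625.
∂h/∂x = [(-0.4)·0 − (+0.3)·(-125)] / 15625 = +0.002400
∂h/∂y = [(-135)·(+0.3) − 125·(-0.4)] / 15625 = +0.0006080
|∇h| = √(0.002400² + 0.0006080²) = 0.002476

0.0025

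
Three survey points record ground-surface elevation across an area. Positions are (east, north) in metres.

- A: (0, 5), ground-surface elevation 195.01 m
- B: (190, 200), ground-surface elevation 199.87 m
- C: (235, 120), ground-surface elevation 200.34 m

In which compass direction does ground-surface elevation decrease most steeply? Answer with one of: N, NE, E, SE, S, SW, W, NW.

W

Differences from A: to B (Δx, Δy, Δh) = (190, 195, +4.86); to C = (235, 115, +5.33).
Solve a·Δx + b·Δy = Δz: det = 190·115 − 235·195 = -23975.
∂z/∂x = [(+4.86)·115 − (+5.33)·195] / -23975 = +0.02004
∂z/∂y = [190·(+5.33) − 235·(+4.86)] / -23975 = +0.005397
Steepest decrease is along −∇f = (-0.02004 E, -0.005397 N) → west.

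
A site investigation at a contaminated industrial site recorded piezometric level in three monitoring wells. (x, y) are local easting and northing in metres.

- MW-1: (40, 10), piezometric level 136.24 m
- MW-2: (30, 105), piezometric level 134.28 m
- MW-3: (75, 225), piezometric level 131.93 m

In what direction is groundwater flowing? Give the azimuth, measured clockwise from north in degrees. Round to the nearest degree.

354°

Taking MW-1 as reference: MW-2−MW-1 = (-10, 95, -1.96); MW-3−MW-1 = (35, 215, -4.31).
Determinant of the coordinate differences = (-10)·215 − 35·95 = -5475.
∂h/∂x = [(-1.96)·215 − (-4.31)·95] / -5475 = +0.002183
∂h/∂y = [(-10)·(-4.31) − 35·(-1.96)] / -5475 = -0.02040
Flow direction (−∇h) has components (-0.002183 E, +0.02040 N).
Azimuth = atan2(E, N) = atan2(-0.002183, +0.02040) = 353.9° ≈ 354°.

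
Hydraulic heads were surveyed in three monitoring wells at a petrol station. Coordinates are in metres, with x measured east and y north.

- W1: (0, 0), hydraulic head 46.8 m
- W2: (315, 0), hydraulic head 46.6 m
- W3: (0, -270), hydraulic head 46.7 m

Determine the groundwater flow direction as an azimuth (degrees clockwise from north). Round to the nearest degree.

120°

∂h/∂x = (46.6 − 46.8) / (315 − 0) = -0.0006349
∂h/∂y = (46.7 − 46.8) / (-270 − 0) = +0.0003704
Flow direction (−∇h) has components (+0.0006349 E, -0.0003704 N).
Azimuth = atan2(E, N) = atan2(+0.0006349, -0.0003704) = 120.3° ≈ 120°.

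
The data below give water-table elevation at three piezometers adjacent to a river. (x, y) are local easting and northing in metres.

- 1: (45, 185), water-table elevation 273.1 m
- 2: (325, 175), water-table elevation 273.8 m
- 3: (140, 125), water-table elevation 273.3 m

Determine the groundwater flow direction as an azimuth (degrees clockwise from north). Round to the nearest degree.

Differences from 1: to 2 (Δx, Δy, Δh) = (280, -10, +0.7); to 3 = (95, -60, +0.2).
Determinant of the coordinate differences = 280·(-60) − 95·(-10) = -15850.
∂h/∂x = [(+0.7)·(-60) − (+0.2)·(-10)] / -15850 = +0.002524
∂h/∂y = [280·(+0.2) − 95·(+0.7)] / -15850 = +0.0006625
Flow direction (−∇h) has components (-0.002524 E, -0.0006625 N).
Azimuth = atan2(E, N) = atan2(-0.002524, -0.0006625) = 255.3° ≈ 255°.

255°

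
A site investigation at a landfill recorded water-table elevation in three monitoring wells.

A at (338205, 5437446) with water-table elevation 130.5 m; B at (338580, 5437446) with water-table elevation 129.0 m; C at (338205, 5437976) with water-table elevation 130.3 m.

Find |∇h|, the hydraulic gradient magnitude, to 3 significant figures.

0.00402

∂h/∂x = (129.0 − 130.5) / (338580 − 338205) = -0.004000
∂h/∂y = (130.3 − 130.5) / (5437976 − 5437446) = -0.0003774
|∇h| = √(-0.004000² + -0.0003774²) = 0.004018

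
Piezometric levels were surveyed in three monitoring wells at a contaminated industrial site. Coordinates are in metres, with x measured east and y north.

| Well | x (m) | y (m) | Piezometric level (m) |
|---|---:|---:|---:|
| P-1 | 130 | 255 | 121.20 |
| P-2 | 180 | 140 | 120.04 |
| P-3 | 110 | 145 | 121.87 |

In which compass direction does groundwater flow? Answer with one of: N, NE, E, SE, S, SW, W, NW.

E

Differences from P-1: to P-2 (Δx, Δy, Δh) = (50, -115, -1.16); to P-3 = (-20, -110, +0.67).
Determinant of the coordinate differences = 50·(-110) − (-20)·(-115) = -7800.
∂h/∂x = [(-1.16)·(-110) − (+0.67)·(-115)] / -7800 = -0.02624
∂h/∂y = [50·(+0.67) − (-20)·(-1.16)] / -7800 = -0.001321
Flow = −∇h = (+0.02624 east, +0.001321 north), which points east.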